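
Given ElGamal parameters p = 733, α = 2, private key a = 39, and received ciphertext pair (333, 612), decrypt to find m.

267

Shared mask s = c₁^a mod p = 333^39 mod 733.
333^1 ≡ 333 (mod 733)
333^2 = (333^1)^2 ≡ 333^2 = 110889 ≡ 206 (mod 733)
333^4 = (333^2)^2 ≡ 206^2 = 42436 ≡ 655 (mod 733)
333^8 = (333^4)^2 ≡ 655^2 = 429025 ≡ 220 (mod 733)
333^16 = (333^8)^2 ≡ 220^2 = 48400 ≡ 22 (mod 733)
333^32 = (333^16)^2 ≡ 22^2 = 484 ≡ 484 (mod 733)
333^39 = 333^32 · 333^4 · 333^2 · 333^1 ≡ 484 · 655 · 206 · 333 ≡ 27 (mod 733).
So s = 27; s⁻¹ ≡ 543 (mod 733).
m = c₂ · s⁻¹ mod 733 = 612 · 543 mod 733 = 267.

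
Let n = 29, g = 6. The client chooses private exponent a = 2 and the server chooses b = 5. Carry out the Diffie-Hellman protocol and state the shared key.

The client sends A = g^a mod n = 6^2 mod 29.
6^1 ≡ 6 (mod 29)
6^2 = (6^1)^2 ≡ 6^2 = 36 ≡ 7 (mod 29)
So A = 7. The server then computes K = A^b mod n = 7^5 mod 29.
7^1 ≡ 7 (mod 29)
7^2 = (7^1)^2 ≡ 7^2 = 49 ≡ 20 (mod 29)
7^4 = (7^2)^2 ≡ 20^2 = 400 ≡ 23 (mod 29)
7^5 = 7^4 · 7^1 ≡ 23 · 7 ≡ 16 (mod 29).

16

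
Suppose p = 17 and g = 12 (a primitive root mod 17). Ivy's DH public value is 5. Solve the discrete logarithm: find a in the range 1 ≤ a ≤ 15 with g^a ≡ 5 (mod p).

Try successive powers of 12 modulo 17:
12^1 ≡ 12
12^2 ≡ 8
12^3 ≡ 11
12^4 ≡ 13
12^5 ≡ 3
12^6 ≡ 2
12^7 ≡ 7
12^8 ≡ 16
12^9 ≡ 5
Found: a = 9.

9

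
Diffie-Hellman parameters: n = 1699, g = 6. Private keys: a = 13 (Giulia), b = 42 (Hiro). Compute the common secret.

1433

Giulia sends A = g^a mod n = 6^13 mod 1699.
6^1 ≡ 6 (mod 1699)
6^2 = (6^1)^2 ≡ 6^2 = 36 ≡ 36 (mod 1699)
6^4 = (6^2)^2 ≡ 36^2 = 1296 ≡ 1296 (mod 1699)
6^8 = (6^4)^2 ≡ 1296^2 = 1679616 ≡ 1004 (mod 1699)
6^13 = 6^8 · 6^4 · 6^1 ≡ 1004 · 1296 · 6 ≡ 199 (mod 1699).
So A = 199. Hiro then computes K = A^b mod n = 199^42 mod 1699.
199^1 ≡ 199 (mod 1699)
199^2 = (199^1)^2 ≡ 199^2 = 39601 ≡ 524 (mod 1699)
199^4 = (199^2)^2 ≡ 524^2 = 274576 ≡ 1037 (mod 1699)
199^8 = (199^4)^2 ≡ 1037^2 = 1075369 ≡ 1601 (mod 1699)
199^16 = (199^8)^2 ≡ 1601^2 = 2563201 ≡ 1109 (mod 1699)
199^32 = (199^16)^2 ≡ 1109^2 = 1229881 ≡ 1504 (mod 1699)
199^42 = 199^32 · 199^8 · 199^2 ≡ 1504 · 1601 · 524 ≡ 1433 (mod 1699).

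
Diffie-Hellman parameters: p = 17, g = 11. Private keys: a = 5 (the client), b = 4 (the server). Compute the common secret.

4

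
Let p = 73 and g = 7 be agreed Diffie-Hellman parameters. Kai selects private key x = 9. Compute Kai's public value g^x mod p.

10

Public value = 7^9 mod 73.
7^1 ≡ 7 (mod 73)
7^2 = (7^1)^2 ≡ 7^2 = 49 ≡ 49 (mod 73)
7^4 = (7^2)^2 ≡ 49^2 = 2401 ≡ 65 (mod 73)
7^8 = (7^4)^2 ≡ 65^2 = 4225 ≡ 64 (mod 73)
7^9 = 7^8 · 7^1 ≡ 64 · 7 ≡ 10 (mod 73).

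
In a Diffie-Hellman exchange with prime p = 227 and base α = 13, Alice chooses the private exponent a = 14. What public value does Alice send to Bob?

175

Public value = 13^14 mod 227.
13^1 ≡ 13 (mod 227)
13^2 = (13^1)^2 ≡ 13^2 = 169 ≡ 169 (mod 227)
13^4 = (13^2)^2 ≡ 169^2 = 28561 ≡ 186 (mod 227)
13^8 = (13^4)^2 ≡ 186^2 = 34596 ≡ 92 (mod 227)
13^14 = 13^8 · 13^4 · 13^2 ≡ 92 · 186 · 169 ≡ 175 (mod 227).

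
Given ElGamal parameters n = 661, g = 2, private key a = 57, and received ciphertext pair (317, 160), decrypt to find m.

Shared mask s = c₁^a mod n = 317^57 mod 661.
317^1 ≡ 317 (mod 661)
317^2 = (317^1)^2 ≡ 317^2 = 100489 ≡ 17 (mod 661)
317^4 = (317^2)^2 ≡ 17^2 = 289 ≡ 289 (mod 661)
317^8 = (317^4)^2 ≡ 289^2 = 83521 ≡ 235 (mod 661)
317^16 = (317^8)^2 ≡ 235^2 = 55225 ≡ 362 (mod 661)
317^32 = (317^16)^2 ≡ 362^2 = 131044 ≡ 166 (mod 661)
317^57 = 317^32 · 317^16 · 317^8 · 317^1 ≡ 166 · 362 · 235 · 317 ≡ 445 (mod 661).
So s = 445; s⁻¹ ≡ 407 (mod 661).
m = c₂ · s⁻¹ mod 661 = 160 · 407 mod 661 = 342.

342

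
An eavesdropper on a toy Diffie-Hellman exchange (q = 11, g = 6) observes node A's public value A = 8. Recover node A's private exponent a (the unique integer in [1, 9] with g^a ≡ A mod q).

Try successive powers of 6 modulo 11:
6^1 ≡ 6
6^2 ≡ 3
6^3 ≡ 7
6^4 ≡ 9
6^5 ≡ 10
6^6 ≡ 5
6^7 ≡ 8
Found: a = 7.

7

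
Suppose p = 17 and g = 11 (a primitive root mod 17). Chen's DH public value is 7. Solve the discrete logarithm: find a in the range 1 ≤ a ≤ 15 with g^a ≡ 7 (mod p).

13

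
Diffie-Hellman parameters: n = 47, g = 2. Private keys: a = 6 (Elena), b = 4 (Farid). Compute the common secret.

2

Farid sends B = g^b mod n = 2^4 mod 47.
2^1 ≡ 2 (mod 47)
2^2 = (2^1)^2 ≡ 2^2 = 4 ≡ 4 (mod 47)
2^4 = (2^2)^2 ≡ 4^2 = 16 ≡ 16 (mod 47)
So B = 16. Elena then computes K = B^a mod n = 16^6 mod 47.
16^1 ≡ 16 (mod 47)
16^2 = (16^1)^2 ≡ 16^2 = 256 ≡ 21 (mod 47)
16^4 = (16^2)^2 ≡ 21^2 = 441 ≡ 18 (mod 47)
16^6 = 16^4 · 16^2 ≡ 18 · 21 ≡ 2 (mod 47).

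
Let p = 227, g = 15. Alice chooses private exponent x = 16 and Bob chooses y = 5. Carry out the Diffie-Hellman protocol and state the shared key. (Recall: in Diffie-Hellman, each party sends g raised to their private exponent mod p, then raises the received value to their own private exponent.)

110

Bob sends B = g^y mod p = 15^5 mod 227.
15^1 ≡ 15 (mod 227)
15^2 = (15^1)^2 ≡ 15^2 = 225 ≡ 225 (mod 227)
15^4 = (15^2)^2 ≡ 225^2 = 50625 ≡ 4 (mod 227)
15^5 = 15^4 · 15^1 ≡ 4 · 15 ≡ 60 (mod 227).
So B = 60. Alice then computes K = B^x mod p = 60^16 mod 227.
60^1 ≡ 60 (mod 227)
60^2 = (60^1)^2 ≡ 60^2 = 3600 ≡ 195 (mod 227)
60^4 = (60^2)^2 ≡ 195^2 = 38025 ≡ 116 (mod 227)
60^8 = (60^4)^2 ≡ 116^2 = 13456 ≡ 63 (mod 227)
60^16 = (60^8)^2 ≡ 63^2 = 3969 ≡ 110 (mod 227)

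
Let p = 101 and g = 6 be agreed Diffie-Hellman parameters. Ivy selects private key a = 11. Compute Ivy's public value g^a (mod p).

6

Public value = 6^11 (mod 101).
6^1 ≡ 6 (mod 101)
6^2 = (6^1)^2 ≡ 6^2 = 36 ≡ 36 (mod 101)
6^4 = (6^2)^2 ≡ 36^2 = 1296 ≡ 84 (mod 101)
6^8 = (6^4)^2 ≡ 84^2 = 7056 ≡ 87 (mod 101)
6^11 = 6^8 · 6^2 · 6^1 ≡ 87 · 36 · 6 ≡ 6 (mod 101).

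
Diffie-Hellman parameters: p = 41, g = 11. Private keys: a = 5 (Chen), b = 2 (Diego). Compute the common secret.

9

Chen sends A = g^a mod p = 11^5 mod 41.
11^1 ≡ 11 (mod 41)
11^2 = (11^1)^2 ≡ 11^2 = 121 ≡ 39 (mod 41)
11^4 = (11^2)^2 ≡ 39^2 = 1521 ≡ 4 (mod 41)
11^5 = 11^4 · 11^1 ≡ 4 · 11 ≡ 3 (mod 41).
So A = 3. Diego then computes K = A^b mod p = 3^2 mod 41.
3^1 ≡ 3 (mod 41)
3^2 = (3^1)^2 ≡ 3^2 = 9 ≡ 9 (mod 41)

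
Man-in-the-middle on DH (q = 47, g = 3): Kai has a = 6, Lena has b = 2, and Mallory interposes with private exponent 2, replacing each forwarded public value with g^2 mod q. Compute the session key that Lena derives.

Lena receives Mallory's public value M = 3^2 mod 47 instead of the honest one.
3^1 ≡ 3 (mod 47)
3^2 = (3^1)^2 ≡ 3^2 = 9 ≡ 9 (mod 47)
So M = 9. Lena computes K = M^2 mod 47.
9^1 ≡ 9 (mod 47)
9^2 = (9^1)^2 ≡ 9^2 = 81 ≡ 34 (mod 47)

34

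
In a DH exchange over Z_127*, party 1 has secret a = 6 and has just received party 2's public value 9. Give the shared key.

Shared key K = 9^6 mod 127.
9^1 ≡ 9 (mod 127)
9^2 = (9^1)^2 ≡ 9^2 = 81 ≡ 81 (mod 127)
9^4 = (9^2)^2 ≡ 81^2 = 6561 ≡ 84 (mod 127)
9^6 = 9^4 · 9^2 ≡ 84 · 81 ≡ 73 (mod 127).

73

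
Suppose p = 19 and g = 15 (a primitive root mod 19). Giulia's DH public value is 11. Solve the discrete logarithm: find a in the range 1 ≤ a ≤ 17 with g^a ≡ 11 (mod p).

Try successive powers of 15 modulo 19:
15^1 ≡ 15
15^2 ≡ 16
15^3 ≡ 12
15^4 ≡ 9
15^5 ≡ 2
15^6 ≡ 11
Found: a = 6.

6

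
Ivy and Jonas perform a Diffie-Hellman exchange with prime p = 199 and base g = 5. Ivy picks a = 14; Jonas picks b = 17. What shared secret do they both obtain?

Ivy sends A = g^a mod p = 5^14 mod 199.
5^1 ≡ 5 (mod 199)
5^2 = (5^1)^2 ≡ 5^2 = 25 ≡ 25 (mod 199)
5^4 = (5^2)^2 ≡ 25^2 = 625 ≡ 28 (mod 199)
5^8 = (5^4)^2 ≡ 28^2 = 784 ≡ 187 (mod 199)
5^14 = 5^8 · 5^4 · 5^2 ≡ 187 · 28 · 25 ≡ 157 (mod 199).
So A = 157. Jonas then computes K = A^b mod p = 157^17 mod 199.
157^1 ≡ 157 (mod 199)
157^2 = (157^1)^2 ≡ 157^2 = 24649 ≡ 172 (mod 199)
157^4 = (157^2)^2 ≡ 172^2 = 29584 ≡ 132 (mod 199)
157^8 = (157^4)^2 ≡ 132^2 = 17424 ≡ 111 (mod 199)
157^16 = (157^8)^2 ≡ 111^2 = 12321 ≡ 182 (mod 199)
157^17 = 157^16 · 157^1 ≡ 182 · 157 ≡ 117 (mod 199).

117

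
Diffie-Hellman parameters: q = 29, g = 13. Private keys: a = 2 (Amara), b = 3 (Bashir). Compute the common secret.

Amara sends A = g^a mod q = 13^2 mod 29.
13^1 ≡ 13 (mod 29)
13^2 = (13^1)^2 ≡ 13^2 = 169 ≡ 24 (mod 29)
So A = 24. Bashir then computes K = A^b mod q = 24^3 mod 29.
24^1 ≡ 24 (mod 29)
24^2 = (24^1)^2 ≡ 24^2 = 576 ≡ 25 (mod 29)
24^3 = 24^2 · 24^1 ≡ 25 · 24 ≡ 20 (mod 29).

20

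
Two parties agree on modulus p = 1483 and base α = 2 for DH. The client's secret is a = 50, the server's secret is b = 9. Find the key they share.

The server sends B = α^b mod p = 2^9 mod 1483.
2^1 ≡ 2 (mod 1483)
2^2 = (2^1)^2 ≡ 2^2 = 4 ≡ 4 (mod 1483)
2^4 = (2^2)^2 ≡ 4^2 = 16 ≡ 16 (mod 1483)
2^8 = (2^4)^2 ≡ 16^2 = 256 ≡ 256 (mod 1483)
2^9 = 2^8 · 2^1 ≡ 256 · 2 ≡ 512 (mod 1483).
So B = 512. The client then computes K = B^a mod p = 512^50 mod 1483.
512^1 ≡ 512 (mod 1483)
512^2 = (512^1)^2 ≡ 512^2 = 262144 ≡ 1136 (mod 1483)
512^4 = (512^2)^2 ≡ 1136^2 = 1290496 ≡ 286 (mod 1483)
512^8 = (512^4)^2 ≡ 286^2 = 81796 ≡ 231 (mod 1483)
512^16 = (512^8)^2 ≡ 231^2 = 53361 ≡ 1456 (mod 1483)
512^32 = (512^16)^2 ≡ 1456^2 = 2119936 ≡ 729 (mod 1483)
512^50 = 512^32 · 512^16 · 512^2 ≡ 729 · 1456 · 1136 ≡ 786 (mod 1483).

786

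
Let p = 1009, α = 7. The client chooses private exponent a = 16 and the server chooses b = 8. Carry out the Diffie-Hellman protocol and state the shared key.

The server sends B = α^b mod p = 7^8 mod 1009.
7^1 ≡ 7 (mod 1009)
7^2 = (7^1)^2 ≡ 7^2 = 49 ≡ 49 (mod 1009)
7^4 = (7^2)^2 ≡ 49^2 = 2401 ≡ 383 (mod 1009)
7^8 = (7^4)^2 ≡ 383^2 = 146689 ≡ 384 (mod 1009)
So B = 384. The client then computes K = B^a mod p = 384^16 mod 1009.
384^1 ≡ 384 (mod 1009)
384^2 = (384^1)^2 ≡ 384^2 = 147456 ≡ 142 (mod 1009)
384^4 = (384^2)^2 ≡ 142^2 = 20164 ≡ 993 (mod 1009)
384^8 = (384^4)^2 ≡ 993^2 = 986049 ≡ 256 (mod 1009)
384^16 = (384^8)^2 ≡ 256^2 = 65536 ≡ 960 (mod 1009)

960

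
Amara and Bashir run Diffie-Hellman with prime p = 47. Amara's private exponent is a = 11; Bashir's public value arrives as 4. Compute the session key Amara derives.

Shared key K = 4^11 mod 47.
4^1 ≡ 4 (mod 47)
4^2 = (4^1)^2 ≡ 4^2 = 16 ≡ 16 (mod 47)
4^4 = (4^2)^2 ≡ 16^2 = 256 ≡ 21 (mod 47)
4^8 = (4^4)^2 ≡ 21^2 = 441 ≡ 18 (mod 47)
4^11 = 4^8 · 4^2 · 4^1 ≡ 18 · 16 · 4 ≡ 24 (mod 47).

24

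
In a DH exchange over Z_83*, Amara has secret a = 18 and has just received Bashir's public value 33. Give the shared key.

64

Shared key K = 33^18 mod 83.
33^1 ≡ 33 (mod 83)
33^2 = (33^1)^2 ≡ 33^2 = 1089 ≡ 10 (mod 83)
33^4 = (33^2)^2 ≡ 10^2 = 100 ≡ 17 (mod 83)
33^8 = (33^4)^2 ≡ 17^2 = 289 ≡ 40 (mod 83)
33^16 = (33^8)^2 ≡ 40^2 = 1600 ≡ 23 (mod 83)
33^18 = 33^16 · 33^2 ≡ 23 · 10 ≡ 64 (mod 83).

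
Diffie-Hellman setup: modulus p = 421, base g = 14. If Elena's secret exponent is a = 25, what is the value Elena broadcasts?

251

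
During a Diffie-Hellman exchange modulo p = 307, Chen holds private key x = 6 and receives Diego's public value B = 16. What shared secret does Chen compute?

280

Shared key K = 16^6 mod 307.
16^1 ≡ 16 (mod 307)
16^2 = (16^1)^2 ≡ 16^2 = 256 ≡ 256 (mod 307)
16^4 = (16^2)^2 ≡ 256^2 = 65536 ≡ 145 (mod 307)
16^6 = 16^4 · 16^2 ≡ 145 · 256 ≡ 280 (mod 307).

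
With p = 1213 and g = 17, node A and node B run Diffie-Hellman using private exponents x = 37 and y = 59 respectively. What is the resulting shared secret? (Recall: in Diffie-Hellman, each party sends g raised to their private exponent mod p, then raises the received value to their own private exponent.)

Node A sends A = g^x mod p = 17^37 mod 1213.
17^1 ≡ 17 (mod 1213)
17^2 = (17^1)^2 ≡ 17^2 = 289 ≡ 289 (mod 1213)
17^4 = (17^2)^2 ≡ 289^2 = 83521 ≡ 1037 (mod 1213)
17^8 = (17^4)^2 ≡ 1037^2 = 1075369 ≡ 651 (mod 1213)
17^16 = (17^8)^2 ≡ 651^2 = 423801 ≡ 464 (mod 1213)
17^32 = (17^16)^2 ≡ 464^2 = 215296 ≡ 595 (mod 1213)
17^37 = 17^32 · 17^4 · 17^1 ≡ 595 · 1037 · 17 ≡ 444 (mod 1213).
So A = 444. Node B then computes K = A^y mod p = 444^59 mod 1213.
444^1 ≡ 444 (mod 1213)
444^2 = (444^1)^2 ≡ 444^2 = 197136 ≡ 630 (mod 1213)
444^4 = (444^2)^2 ≡ 630^2 = 396900 ≡ 249 (mod 1213)
444^8 = (444^4)^2 ≡ 249^2 = 62001 ≡ 138 (mod 1213)
444^16 = (444^8)^2 ≡ 138^2 = 19044 ≡ 849 (mod 1213)
444^32 = (444^16)^2 ≡ 849^2 = 720801 ≡ 279 (mod 1213)
444^59 = 444^32 · 444^16 · 444^8 · 444^2 · 444^1 ≡ 279 · 849 · 138 · 630 · 444 ≡ 1088 (mod 1213).

1088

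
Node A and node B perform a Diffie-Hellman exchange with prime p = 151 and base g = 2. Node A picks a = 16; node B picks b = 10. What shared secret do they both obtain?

118

Node B sends B = g^b mod p = 2^10 mod 151.
2^1 ≡ 2 (mod 151)
2^2 = (2^1)^2 ≡ 2^2 = 4 ≡ 4 (mod 151)
2^4 = (2^2)^2 ≡ 4^2 = 16 ≡ 16 (mod 151)
2^8 = (2^4)^2 ≡ 16^2 = 256 ≡ 105 (mod 151)
2^10 = 2^8 · 2^2 ≡ 105 · 4 ≡ 118 (mod 151).
So B = 118. Node A then computes K = B^a mod p = 118^16 mod 151.
118^1 ≡ 118 (mod 151)
118^2 = (118^1)^2 ≡ 118^2 = 13924 ≡ 32 (mod 151)
118^4 = (118^2)^2 ≡ 32^2 = 1024 ≡ 118 (mod 151)
118^8 = (118^4)^2 ≡ 118^2 = 13924 ≡ 32 (mod 151)
118^16 = (118^8)^2 ≡ 32^2 = 1024 ≡ 118 (mod 151)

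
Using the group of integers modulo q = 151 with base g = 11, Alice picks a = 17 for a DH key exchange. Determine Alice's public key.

62

Public value = 11^{17} \pmod{151}.
11^1 ≡ 11 (mod 151)
11^2 = (11^1)^2 ≡ 11^2 = 121 ≡ 121 (mod 151)
11^4 = (11^2)^2 ≡ 121^2 = 14641 ≡ 145 (mod 151)
11^8 = (11^4)^2 ≡ 145^2 = 21025 ≡ 36 (mod 151)
11^16 = (11^8)^2 ≡ 36^2 = 1296 ≡ 88 (mod 151)
11^17 = 11^16 · 11^1 ≡ 88 · 11 ≡ 62 (mod 151).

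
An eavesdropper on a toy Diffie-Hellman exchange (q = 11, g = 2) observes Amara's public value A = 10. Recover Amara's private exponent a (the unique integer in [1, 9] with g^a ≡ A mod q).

Try successive powers of 2 modulo 11:
2^1 ≡ 2
2^2 ≡ 4
2^3 ≡ 8
2^4 ≡ 5
2^5 ≡ 10
Found: a = 5.

5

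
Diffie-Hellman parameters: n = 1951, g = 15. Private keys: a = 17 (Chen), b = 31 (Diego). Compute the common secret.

1540

Chen sends A = g^a mod n = 15^17 mod 1951.
15^1 ≡ 15 (mod 1951)
15^2 = (15^1)^2 ≡ 15^2 = 225 ≡ 225 (mod 1951)
15^4 = (15^2)^2 ≡ 225^2 = 50625 ≡ 1850 (mod 1951)
15^8 = (15^4)^2 ≡ 1850^2 = 3422500 ≡ 446 (mod 1951)
15^16 = (15^8)^2 ≡ 446^2 = 198916 ≡ 1865 (mod 1951)
15^17 = 15^16 · 15^1 ≡ 1865 · 15 ≡ 661 (mod 1951).
So A = 661. Diego then computes K = A^b mod n = 661^31 mod 1951.
661^1 ≡ 661 (mod 1951)
661^2 = (661^1)^2 ≡ 661^2 = 436921 ≡ 1848 (mod 1951)
661^4 = (661^2)^2 ≡ 1848^2 = 3415104 ≡ 854 (mod 1951)
661^8 = (661^4)^2 ≡ 854^2 = 729316 ≡ 1593 (mod 1951)
661^16 = (661^8)^2 ≡ 1593^2 = 2537649 ≡ 1349 (mod 1951)
661^31 = 661^16 · 661^8 · 661^4 · 661^2 · 661^1 ≡ 1349 · 1593 · 854 · 1848 · 661 ≡ 1540 (mod 1951).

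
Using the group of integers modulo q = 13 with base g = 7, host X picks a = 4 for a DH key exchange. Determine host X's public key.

Public value = 7^4 (mod 13).
7^1 ≡ 7 (mod 13)
7^2 = (7^1)^2 ≡ 7^2 = 49 ≡ 10 (mod 13)
7^4 = (7^2)^2 ≡ 10^2 = 100 ≡ 9 (mod 13)

9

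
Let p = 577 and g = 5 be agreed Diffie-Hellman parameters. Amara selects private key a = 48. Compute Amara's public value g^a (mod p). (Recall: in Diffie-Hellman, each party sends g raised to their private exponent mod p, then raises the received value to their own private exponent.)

Public value = 5^48 (mod 577).
5^1 ≡ 5 (mod 577)
5^2 = (5^1)^2 ≡ 5^2 = 25 ≡ 25 (mod 577)
5^4 = (5^2)^2 ≡ 25^2 = 625 ≡ 48 (mod 577)
5^8 = (5^4)^2 ≡ 48^2 = 2304 ≡ 573 (mod 577)
5^16 = (5^8)^2 ≡ 573^2 = 328329 ≡ 16 (mod 577)
5^32 = (5^16)^2 ≡ 16^2 = 256 ≡ 256 (mod 577)
5^48 = 5^32 · 5^16 ≡ 256 · 16 ≡ 57 (mod 577).

57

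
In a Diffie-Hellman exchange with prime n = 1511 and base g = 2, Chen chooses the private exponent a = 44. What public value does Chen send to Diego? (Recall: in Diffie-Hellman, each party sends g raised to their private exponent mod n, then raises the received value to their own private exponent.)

939

Public value = 2^44 mod 1511.
2^1 ≡ 2 (mod 1511)
2^2 = (2^1)^2 ≡ 2^2 = 4 ≡ 4 (mod 1511)
2^4 = (2^2)^2 ≡ 4^2 = 16 ≡ 16 (mod 1511)
2^8 = (2^4)^2 ≡ 16^2 = 256 ≡ 256 (mod 1511)
2^16 = (2^8)^2 ≡ 256^2 = 65536 ≡ 563 (mod 1511)
2^32 = (2^16)^2 ≡ 563^2 = 316969 ≡ 1170 (mod 1511)
2^44 = 2^32 · 2^8 · 2^4 ≡ 1170 · 256 · 16 ≡ 939 (mod 1511).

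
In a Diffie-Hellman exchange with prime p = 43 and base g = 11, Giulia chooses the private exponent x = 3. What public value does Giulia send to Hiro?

41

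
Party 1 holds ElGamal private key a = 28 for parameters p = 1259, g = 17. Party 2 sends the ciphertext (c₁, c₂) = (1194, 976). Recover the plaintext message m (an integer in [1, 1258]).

Shared mask s = c₁^a mod p = 1194^28 mod 1259.
1194^1 ≡ 1194 (mod 1259)
1194^2 = (1194^1)^2 ≡ 1194^2 = 1425636 ≡ 448 (mod 1259)
1194^4 = (1194^2)^2 ≡ 448^2 = 200704 ≡ 523 (mod 1259)
1194^8 = (1194^4)^2 ≡ 523^2 = 273529 ≡ 326 (mod 1259)
1194^16 = (1194^8)^2 ≡ 326^2 = 106276 ≡ 520 (mod 1259)
1194^28 = 1194^16 · 1194^8 · 1194^4 ≡ 520 · 326 · 523 ≡ 180 (mod 1259).
So s = 180; s⁻¹ ≡ 7 (mod 1259).
m = c₂ · s⁻¹ mod 1259 = 976 · 7 mod 1259 = 537.

537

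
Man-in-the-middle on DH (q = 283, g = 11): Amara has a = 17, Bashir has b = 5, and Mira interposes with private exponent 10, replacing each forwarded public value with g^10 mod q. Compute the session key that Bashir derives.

101

Bashir receives Mira's public value M = 11^10 mod 283 instead of the honest one.
11^1 ≡ 11 (mod 283)
11^2 = (11^1)^2 ≡ 11^2 = 121 ≡ 121 (mod 283)
11^4 = (11^2)^2 ≡ 121^2 = 14641 ≡ 208 (mod 283)
11^8 = (11^4)^2 ≡ 208^2 = 43264 ≡ 248 (mod 283)
11^10 = 11^8 · 11^2 ≡ 248 · 121 ≡ 10 (mod 283).
So M = 10. Bashir computes K = M^5 mod 283.
10^1 ≡ 10 (mod 283)
10^2 = (10^1)^2 ≡ 10^2 = 100 ≡ 100 (mod 283)
10^4 = (10^2)^2 ≡ 100^2 = 10000 ≡ 95 (mod 283)
10^5 = 10^4 · 10^1 ≡ 95 · 10 ≡ 101 (mod 283).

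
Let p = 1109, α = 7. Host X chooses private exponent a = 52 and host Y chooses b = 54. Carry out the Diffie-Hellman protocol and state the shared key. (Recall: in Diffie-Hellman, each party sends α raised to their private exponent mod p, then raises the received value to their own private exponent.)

868

Host Y sends B = α^b mod p = 7^54 mod 1109.
7^1 ≡ 7 (mod 1109)
7^2 = (7^1)^2 ≡ 7^2 = 49 ≡ 49 (mod 1109)
7^4 = (7^2)^2 ≡ 49^2 = 2401 ≡ 183 (mod 1109)
7^8 = (7^4)^2 ≡ 183^2 = 33489 ≡ 219 (mod 1109)
7^16 = (7^8)^2 ≡ 219^2 = 47961 ≡ 274 (mod 1109)
7^32 = (7^16)^2 ≡ 274^2 = 75076 ≡ 773 (mod 1109)
7^54 = 7^32 · 7^16 · 7^4 · 7^2 ≡ 773 · 274 · 183 · 49 ≡ 603 (mod 1109).
So B = 603. Host X then computes K = B^a mod p = 603^52 mod 1109.
603^1 ≡ 603 (mod 1109)
603^2 = (603^1)^2 ≡ 603^2 = 363609 ≡ 966 (mod 1109)
603^4 = (603^2)^2 ≡ 966^2 = 933156 ≡ 487 (mod 1109)
603^8 = (603^4)^2 ≡ 487^2 = 237169 ≡ 952 (mod 1109)
603^16 = (603^8)^2 ≡ 952^2 = 906304 ≡ 251 (mod 1109)
603^32 = (603^16)^2 ≡ 251^2 = 63001 ≡ 897 (mod 1109)
603^52 = 603^32 · 603^16 · 603^4 ≡ 897 · 251 · 487 ≡ 868 (mod 1109).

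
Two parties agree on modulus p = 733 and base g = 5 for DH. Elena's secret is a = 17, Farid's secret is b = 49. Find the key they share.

Farid sends B = g^b mod p = 5^49 mod 733.
5^1 ≡ 5 (mod 733)
5^2 = (5^1)^2 ≡ 5^2 = 25 ≡ 25 (mod 733)
5^4 = (5^2)^2 ≡ 25^2 = 625 ≡ 625 (mod 733)
5^8 = (5^4)^2 ≡ 625^2 = 390625 ≡ 669 (mod 733)
5^16 = (5^8)^2 ≡ 669^2 = 447561 ≡ 431 (mod 733)
5^32 = (5^16)^2 ≡ 431^2 = 185761 ≡ 312 (mod 733)
5^49 = 5^32 · 5^16 · 5^1 ≡ 312 · 431 · 5 ≡ 199 (mod 733).
So B = 199. Elena then computes K = B^a mod p = 199^17 mod 733.
199^1 ≡ 199 (mod 733)
199^2 = (199^1)^2 ≡ 199^2 = 39601 ≡ 19 (mod 733)
199^4 = (199^2)^2 ≡ 19^2 = 361 ≡ 361 (mod 733)
199^8 = (199^4)^2 ≡ 361^2 = 130321 ≡ 580 (mod 733)
199^16 = (199^8)^2 ≡ 580^2 = 336400 ≡ 686 (mod 733)
199^17 = 199^16 · 199^1 ≡ 686 · 199 ≡ 176 (mod 733).

176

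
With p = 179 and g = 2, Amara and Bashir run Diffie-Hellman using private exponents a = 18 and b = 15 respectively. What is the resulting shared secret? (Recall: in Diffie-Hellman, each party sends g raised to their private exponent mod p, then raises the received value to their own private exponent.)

171

Amara sends A = g^a mod p = 2^18 mod 179.
2^1 ≡ 2 (mod 179)
2^2 = (2^1)^2 ≡ 2^2 = 4 ≡ 4 (mod 179)
2^4 = (2^2)^2 ≡ 4^2 = 16 ≡ 16 (mod 179)
2^8 = (2^4)^2 ≡ 16^2 = 256 ≡ 77 (mod 179)
2^16 = (2^8)^2 ≡ 77^2 = 5929 ≡ 22 (mod 179)
2^18 = 2^16 · 2^2 ≡ 22 · 4 ≡ 88 (mod 179).
So A = 88. Bashir then computes K = A^b mod p = 88^15 mod 179.
88^1 ≡ 88 (mod 179)
88^2 = (88^1)^2 ≡ 88^2 = 7744 ≡ 47 (mod 179)
88^4 = (88^2)^2 ≡ 47^2 = 2209 ≡ 61 (mod 179)
88^8 = (88^4)^2 ≡ 61^2 = 3721 ≡ 141 (mod 179)
88^15 = 88^8 · 88^4 · 88^2 · 88^1 ≡ 141 · 61 · 47 · 88 ≡ 171 (mod 179).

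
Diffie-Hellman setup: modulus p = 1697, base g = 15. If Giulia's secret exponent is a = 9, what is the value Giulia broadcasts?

1626

Public value = 15^{9} \pmod{1697}.
15^1 ≡ 15 (mod 1697)
15^2 = (15^1)^2 ≡ 15^2 = 225 ≡ 225 (mod 1697)
15^4 = (15^2)^2 ≡ 225^2 = 50625 ≡ 1412 (mod 1697)
15^8 = (15^4)^2 ≡ 1412^2 = 1993744 ≡ 1466 (mod 1697)
15^9 = 15^8 · 15^1 ≡ 1466 · 15 ≡ 1626 (mod 1697).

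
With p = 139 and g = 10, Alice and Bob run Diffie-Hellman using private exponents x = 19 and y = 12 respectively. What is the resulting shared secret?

57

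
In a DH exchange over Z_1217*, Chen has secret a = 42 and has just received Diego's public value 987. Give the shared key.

1056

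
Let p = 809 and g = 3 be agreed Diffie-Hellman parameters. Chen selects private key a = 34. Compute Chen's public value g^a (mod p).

596

Public value = 3^34 (mod 809).
3^1 ≡ 3 (mod 809)
3^2 = (3^1)^2 ≡ 3^2 = 9 ≡ 9 (mod 809)
3^4 = (3^2)^2 ≡ 9^2 = 81 ≡ 81 (mod 809)
3^8 = (3^4)^2 ≡ 81^2 = 6561 ≡ 89 (mod 809)
3^16 = (3^8)^2 ≡ 89^2 = 7921 ≡ 640 (mod 809)
3^32 = (3^16)^2 ≡ 640^2 = 409600 ≡ 246 (mod 809)
3^34 = 3^32 · 3^2 ≡ 246 · 9 ≡ 596 (mod 809).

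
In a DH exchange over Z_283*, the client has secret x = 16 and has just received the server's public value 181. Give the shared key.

Shared key K = 181^16 mod 283.
181^1 ≡ 181 (mod 283)
181^2 = (181^1)^2 ≡ 181^2 = 32761 ≡ 216 (mod 283)
181^4 = (181^2)^2 ≡ 216^2 = 46656 ≡ 244 (mod 283)
181^8 = (181^4)^2 ≡ 244^2 = 59536 ≡ 106 (mod 283)
181^16 = (181^8)^2 ≡ 106^2 = 11236 ≡ 199 (mod 283)

199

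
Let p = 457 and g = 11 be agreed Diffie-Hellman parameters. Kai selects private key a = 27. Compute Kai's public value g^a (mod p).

226

Public value = 11^27 (mod 457).
11^1 ≡ 11 (mod 457)
11^2 = (11^1)^2 ≡ 11^2 = 121 ≡ 121 (mod 457)
11^4 = (11^2)^2 ≡ 121^2 = 14641 ≡ 17 (mod 457)
11^8 = (11^4)^2 ≡ 17^2 = 289 ≡ 289 (mod 457)
11^16 = (11^8)^2 ≡ 289^2 = 83521 ≡ 347 (mod 457)
11^27 = 11^16 · 11^8 · 11^2 · 11^1 ≡ 347 · 289 · 121 · 11 ≡ 226 (mod 457).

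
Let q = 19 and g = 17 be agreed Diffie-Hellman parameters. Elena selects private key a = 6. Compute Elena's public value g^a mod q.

Public value = 17^6 mod 19.
17^1 ≡ 17 (mod 19)
17^2 = (17^1)^2 ≡ 17^2 = 289 ≡ 4 (mod 19)
17^4 = (17^2)^2 ≡ 4^2 = 16 ≡ 16 (mod 19)
17^6 = 17^4 · 17^2 ≡ 16 · 4 ≡ 7 (mod 19).

7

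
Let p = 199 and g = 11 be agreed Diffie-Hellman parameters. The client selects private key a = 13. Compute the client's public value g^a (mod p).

78

Public value = 11^13 (mod 199).
11^1 ≡ 11 (mod 199)
11^2 = (11^1)^2 ≡ 11^2 = 121 ≡ 121 (mod 199)
11^4 = (11^2)^2 ≡ 121^2 = 14641 ≡ 114 (mod 199)
11^8 = (11^4)^2 ≡ 114^2 = 12996 ≡ 61 (mod 199)
11^13 = 11^8 · 11^4 · 11^1 ≡ 61 · 114 · 11 ≡ 78 (mod 199).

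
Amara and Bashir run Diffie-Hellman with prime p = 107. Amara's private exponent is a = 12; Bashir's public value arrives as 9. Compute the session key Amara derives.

Shared key K = 9^12 mod 107.
9^1 ≡ 9 (mod 107)
9^2 = (9^1)^2 ≡ 9^2 = 81 ≡ 81 (mod 107)
9^4 = (9^2)^2 ≡ 81^2 = 6561 ≡ 34 (mod 107)
9^8 = (9^4)^2 ≡ 34^2 = 1156 ≡ 86 (mod 107)
9^12 = 9^8 · 9^4 ≡ 86 · 34 ≡ 35 (mod 107).

35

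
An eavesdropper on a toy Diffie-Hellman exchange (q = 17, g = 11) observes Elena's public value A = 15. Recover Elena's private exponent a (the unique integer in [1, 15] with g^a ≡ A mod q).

10

Try successive powers of 11 modulo 17:
11^1 ≡ 11
11^2 ≡ 2
11^3 ≡ 5
11^4 ≡ 4
11^5 ≡ 10
11^6 ≡ 8
11^7 ≡ 3
11^8 ≡ 16
11^9 ≡ 6
11^10 ≡ 15
Found: a = 10.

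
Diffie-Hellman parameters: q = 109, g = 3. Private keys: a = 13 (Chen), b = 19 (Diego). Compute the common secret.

81

Diego sends B = g^b mod q = 3^19 mod 109.
3^1 ≡ 3 (mod 109)
3^2 = (3^1)^2 ≡ 3^2 = 9 ≡ 9 (mod 109)
3^4 = (3^2)^2 ≡ 9^2 = 81 ≡ 81 (mod 109)
3^8 = (3^4)^2 ≡ 81^2 = 6561 ≡ 21 (mod 109)
3^16 = (3^8)^2 ≡ 21^2 = 441 ≡ 5 (mod 109)
3^19 = 3^16 · 3^2 · 3^1 ≡ 5 · 9 · 3 ≡ 26 (mod 109).
So B = 26. Chen then computes K = B^a mod q = 26^13 mod 109.
26^1 ≡ 26 (mod 109)
26^2 = (26^1)^2 ≡ 26^2 = 676 ≡ 22 (mod 109)
26^4 = (26^2)^2 ≡ 22^2 = 484 ≡ 48 (mod 109)
26^8 = (26^4)^2 ≡ 48^2 = 2304 ≡ 15 (mod 109)
26^13 = 26^8 · 26^4 · 26^1 ≡ 15 · 48 · 26 ≡ 81 (mod 109).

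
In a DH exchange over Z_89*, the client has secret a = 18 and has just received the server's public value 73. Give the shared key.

Shared key K = 73^18 mod 89.
73^1 ≡ 73 (mod 89)
73^2 = (73^1)^2 ≡ 73^2 = 5329 ≡ 78 (mod 89)
73^4 = (73^2)^2 ≡ 78^2 = 6084 ≡ 32 (mod 89)
73^8 = (73^4)^2 ≡ 32^2 = 1024 ≡ 45 (mod 89)
73^16 = (73^8)^2 ≡ 45^2 = 2025 ≡ 67 (mod 89)
73^18 = 73^16 · 73^2 ≡ 67 · 78 ≡ 64 (mod 89).

64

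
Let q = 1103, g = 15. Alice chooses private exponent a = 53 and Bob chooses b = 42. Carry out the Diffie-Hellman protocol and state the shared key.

535

Bob sends B = g^b mod q = 15^42 mod 1103.
15^1 ≡ 15 (mod 1103)
15^2 = (15^1)^2 ≡ 15^2 = 225 ≡ 225 (mod 1103)
15^4 = (15^2)^2 ≡ 225^2 = 50625 ≡ 990 (mod 1103)
15^8 = (15^4)^2 ≡ 990^2 = 980100 ≡ 636 (mod 1103)
15^16 = (15^8)^2 ≡ 636^2 = 404496 ≡ 798 (mod 1103)
15^32 = (15^16)^2 ≡ 798^2 = 636804 ≡ 373 (mod 1103)
15^42 = 15^32 · 15^8 · 15^2 ≡ 373 · 636 · 225 ≡ 1027 (mod 1103).
So B = 1027. Alice then computes K = B^a mod q = 1027^53 mod 1103.
1027^1 ≡ 1027 (mod 1103)
1027^2 = (1027^1)^2 ≡ 1027^2 = 1054729 ≡ 261 (mod 1103)
1027^4 = (1027^2)^2 ≡ 261^2 = 68121 ≡ 838 (mod 1103)
1027^8 = (1027^4)^2 ≡ 838^2 = 702244 ≡ 736 (mod 1103)
1027^16 = (1027^8)^2 ≡ 736^2 = 541696 ≡ 123 (mod 1103)
1027^32 = (1027^16)^2 ≡ 123^2 = 15129 ≡ 790 (mod 1103)
1027^53 = 1027^32 · 1027^16 · 1027^4 · 1027^1 ≡ 790 · 123 · 838 · 1027 ≡ 535 (mod 1103).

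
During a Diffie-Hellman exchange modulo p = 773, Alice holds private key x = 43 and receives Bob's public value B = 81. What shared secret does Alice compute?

Shared key K = 81^43 mod 773.
81^1 ≡ 81 (mod 773)
81^2 = (81^1)^2 ≡ 81^2 = 6561 ≡ 377 (mod 773)
81^4 = (81^2)^2 ≡ 377^2 = 142129 ≡ 670 (mod 773)
81^8 = (81^4)^2 ≡ 670^2 = 448900 ≡ 560 (mod 773)
81^16 = (81^8)^2 ≡ 560^2 = 313600 ≡ 535 (mod 773)
81^32 = (81^16)^2 ≡ 535^2 = 286225 ≡ 215 (mod 773)
81^43 = 81^32 · 81^8 · 81^2 · 81^1 ≡ 215 · 560 · 377 · 81 ≡ 115 (mod 773).

115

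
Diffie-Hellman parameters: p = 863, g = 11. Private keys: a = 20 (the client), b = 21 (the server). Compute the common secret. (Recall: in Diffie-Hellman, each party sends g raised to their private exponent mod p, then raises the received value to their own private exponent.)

The client sends A = g^a mod p = 11^20 mod 863.
11^1 ≡ 11 (mod 863)
11^2 = (11^1)^2 ≡ 11^2 = 121 ≡ 121 (mod 863)
11^4 = (11^2)^2 ≡ 121^2 = 14641 ≡ 833 (mod 863)
11^8 = (11^4)^2 ≡ 833^2 = 693889 ≡ 37 (mod 863)
11^16 = (11^8)^2 ≡ 37^2 = 1369 ≡ 506 (mod 863)
11^20 = 11^16 · 11^4 ≡ 506 · 833 ≡ 354 (mod 863).
So A = 354. The server then computes K = A^b mod p = 354^21 mod 863.
354^1 ≡ 354 (mod 863)
354^2 = (354^1)^2 ≡ 354^2 = 125316 ≡ 181 (mod 863)
354^4 = (354^2)^2 ≡ 181^2 = 32761 ≡ 830 (mod 863)
354^8 = (354^4)^2 ≡ 830^2 = 688900 ≡ 226 (mod 863)
354^16 = (354^8)^2 ≡ 226^2 = 51076 ≡ 159 (mod 863)
354^21 = 354^16 · 354^4 · 354^1 ≡ 159 · 830 · 354 ≡ 601 (mod 863).

601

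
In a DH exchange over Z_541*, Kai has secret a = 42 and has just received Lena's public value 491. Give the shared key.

Shared key K = 491^42 mod 541.
491^1 ≡ 491 (mod 541)
491^2 = (491^1)^2 ≡ 491^2 = 241081 ≡ 336 (mod 541)
491^4 = (491^2)^2 ≡ 336^2 = 112896 ≡ 368 (mod 541)
491^8 = (491^4)^2 ≡ 368^2 = 135424 ≡ 174 (mod 541)
491^16 = (491^8)^2 ≡ 174^2 = 30276 ≡ 521 (mod 541)
491^32 = (491^16)^2 ≡ 521^2 = 271441 ≡ 400 (mod 541)
491^42 = 491^32 · 491^8 · 491^2 ≡ 400 · 174 · 336 ≡ 334 (mod 541).

334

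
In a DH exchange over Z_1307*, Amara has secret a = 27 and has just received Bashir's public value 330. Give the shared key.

74

Shared key K = 330^27 mod 1307.
330^1 ≡ 330 (mod 1307)
330^2 = (330^1)^2 ≡ 330^2 = 108900 ≡ 419 (mod 1307)
330^4 = (330^2)^2 ≡ 419^2 = 175561 ≡ 423 (mod 1307)
330^8 = (330^4)^2 ≡ 423^2 = 178929 ≡ 1177 (mod 1307)
330^16 = (330^8)^2 ≡ 1177^2 = 1385329 ≡ 1216 (mod 1307)
330^27 = 330^16 · 330^8 · 330^2 · 330^1 ≡ 1216 · 1177 · 419 · 330 ≡ 74 (mod 1307).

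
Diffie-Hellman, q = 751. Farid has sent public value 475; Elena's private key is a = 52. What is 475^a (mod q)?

325

Shared key K = 475^52 mod 751.
475^1 ≡ 475 (mod 751)
475^2 = (475^1)^2 ≡ 475^2 = 225625 ≡ 325 (mod 751)
475^4 = (475^2)^2 ≡ 325^2 = 105625 ≡ 485 (mod 751)
475^8 = (475^4)^2 ≡ 485^2 = 235225 ≡ 162 (mod 751)
475^16 = (475^8)^2 ≡ 162^2 = 26244 ≡ 710 (mod 751)
475^32 = (475^16)^2 ≡ 710^2 = 504100 ≡ 179 (mod 751)
475^52 = 475^32 · 475^16 · 475^4 ≡ 179 · 710 · 485 ≡ 325 (mod 751).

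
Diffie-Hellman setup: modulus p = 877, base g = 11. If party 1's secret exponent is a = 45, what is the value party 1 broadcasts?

98

Public value = 11^45 (mod 877).
11^1 ≡ 11 (mod 877)
11^2 = (11^1)^2 ≡ 11^2 = 121 ≡ 121 (mod 877)
11^4 = (11^2)^2 ≡ 121^2 = 14641 ≡ 609 (mod 877)
11^8 = (11^4)^2 ≡ 609^2 = 370881 ≡ 787 (mod 877)
11^16 = (11^8)^2 ≡ 787^2 = 619369 ≡ 207 (mod 877)
11^32 = (11^16)^2 ≡ 207^2 = 42849 ≡ 753 (mod 877)
11^45 = 11^32 · 11^8 · 11^4 · 11^1 ≡ 753 · 787 · 609 · 11 ≡ 98 (mod 877).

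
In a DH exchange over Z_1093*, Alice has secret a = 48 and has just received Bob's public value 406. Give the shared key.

343

Shared key K = 406^48 mod 1093.
406^1 ≡ 406 (mod 1093)
406^2 = (406^1)^2 ≡ 406^2 = 164836 ≡ 886 (mod 1093)
406^4 = (406^2)^2 ≡ 886^2 = 784996 ≡ 222 (mod 1093)
406^8 = (406^4)^2 ≡ 222^2 = 49284 ≡ 99 (mod 1093)
406^16 = (406^8)^2 ≡ 99^2 = 9801 ≡ 1057 (mod 1093)
406^32 = (406^16)^2 ≡ 1057^2 = 1117249 ≡ 203 (mod 1093)
406^48 = 406^32 · 406^16 ≡ 203 · 1057 ≡ 343 (mod 1093).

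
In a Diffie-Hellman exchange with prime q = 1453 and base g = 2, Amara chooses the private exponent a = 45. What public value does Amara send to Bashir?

1189

Public value = 2^45 mod 1453.
2^1 ≡ 2 (mod 1453)
2^2 = (2^1)^2 ≡ 2^2 = 4 ≡ 4 (mod 1453)
2^4 = (2^2)^2 ≡ 4^2 = 16 ≡ 16 (mod 1453)
2^8 = (2^4)^2 ≡ 16^2 = 256 ≡ 256 (mod 1453)
2^16 = (2^8)^2 ≡ 256^2 = 65536 ≡ 151 (mod 1453)
2^32 = (2^16)^2 ≡ 151^2 = 22801 ≡ 1006 (mod 1453)
2^45 = 2^32 · 2^8 · 2^4 · 2^1 ≡ 1006 · 256 · 16 · 2 ≡ 1189 (mod 1453).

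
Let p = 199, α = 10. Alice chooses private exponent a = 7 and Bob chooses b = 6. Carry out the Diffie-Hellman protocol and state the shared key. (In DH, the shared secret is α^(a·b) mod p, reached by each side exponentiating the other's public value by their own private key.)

157

Bob sends B = α^b mod p = 10^6 mod 199.
10^1 ≡ 10 (mod 199)
10^2 = (10^1)^2 ≡ 10^2 = 100 ≡ 100 (mod 199)
10^4 = (10^2)^2 ≡ 100^2 = 10000 ≡ 50 (mod 199)
10^6 = 10^4 · 10^2 ≡ 50 · 100 ≡ 25 (mod 199).
So B = 25. Alice then computes K = B^a mod p = 25^7 mod 199.
25^1 ≡ 25 (mod 199)
25^2 = (25^1)^2 ≡ 25^2 = 625 ≡ 28 (mod 199)
25^4 = (25^2)^2 ≡ 28^2 = 784 ≡ 187 (mod 199)
25^7 = 25^4 · 25^2 · 25^1 ≡ 187 · 28 · 25 ≡ 157 (mod 199).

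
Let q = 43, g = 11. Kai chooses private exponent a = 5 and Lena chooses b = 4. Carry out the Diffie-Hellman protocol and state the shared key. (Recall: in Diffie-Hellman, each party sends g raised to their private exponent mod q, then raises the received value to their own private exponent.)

4

Kai sends A = g^a mod q = 11^5 mod 43.
11^1 ≡ 11 (mod 43)
11^2 = (11^1)^2 ≡ 11^2 = 121 ≡ 35 (mod 43)
11^4 = (11^2)^2 ≡ 35^2 = 1225 ≡ 21 (mod 43)
11^5 = 11^4 · 11^1 ≡ 21 · 11 ≡ 16 (mod 43).
So A = 16. Lena then computes K = A^b mod q = 16^4 mod 43.
16^1 ≡ 16 (mod 43)
16^2 = (16^1)^2 ≡ 16^2 = 256 ≡ 41 (mod 43)
16^4 = (16^2)^2 ≡ 41^2 = 1681 ≡ 4 (mod 43)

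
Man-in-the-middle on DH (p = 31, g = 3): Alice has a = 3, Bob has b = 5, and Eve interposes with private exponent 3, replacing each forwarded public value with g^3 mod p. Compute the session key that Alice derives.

Alice receives Eve's public value M = 3^3 mod 31 instead of the honest one.
3^1 ≡ 3 (mod 31)
3^2 = (3^1)^2 ≡ 3^2 = 9 ≡ 9 (mod 31)
3^3 = 3^2 · 3^1 ≡ 9 · 3 ≡ 27 (mod 31).
So M = 27. Alice computes K = M^3 mod 31.
27^1 ≡ 27 (mod 31)
27^2 = (27^1)^2 ≡ 27^2 = 729 ≡ 16 (mod 31)
27^3 = 27^2 · 27^1 ≡ 16 · 27 ≡ 29 (mod 31).

29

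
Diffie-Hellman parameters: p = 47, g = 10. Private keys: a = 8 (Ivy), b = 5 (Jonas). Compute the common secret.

42

Ivy sends A = g^a mod p = 10^8 mod 47.
10^1 ≡ 10 (mod 47)
10^2 = (10^1)^2 ≡ 10^2 = 100 ≡ 6 (mod 47)
10^4 = (10^2)^2 ≡ 6^2 = 36 ≡ 36 (mod 47)
10^8 = (10^4)^2 ≡ 36^2 = 1296 ≡ 27 (mod 47)
So A = 27. Jonas then computes K = A^b mod p = 27^5 mod 47.
27^1 ≡ 27 (mod 47)
27^2 = (27^1)^2 ≡ 27^2 = 729 ≡ 24 (mod 47)
27^4 = (27^2)^2 ≡ 24^2 = 576 ≡ 12 (mod 47)
27^5 = 27^4 · 27^1 ≡ 12 · 27 ≡ 42 (mod 47).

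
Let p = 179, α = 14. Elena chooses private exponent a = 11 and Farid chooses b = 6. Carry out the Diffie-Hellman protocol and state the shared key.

5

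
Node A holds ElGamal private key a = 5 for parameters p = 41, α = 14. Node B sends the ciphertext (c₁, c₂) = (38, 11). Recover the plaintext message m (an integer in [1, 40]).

31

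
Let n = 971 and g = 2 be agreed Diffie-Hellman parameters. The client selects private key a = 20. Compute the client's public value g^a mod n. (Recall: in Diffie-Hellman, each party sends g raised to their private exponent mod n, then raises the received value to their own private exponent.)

Public value = 2^20 mod 971.
2^1 ≡ 2 (mod 971)
2^2 = (2^1)^2 ≡ 2^2 = 4 ≡ 4 (mod 971)
2^4 = (2^2)^2 ≡ 4^2 = 16 ≡ 16 (mod 971)
2^8 = (2^4)^2 ≡ 16^2 = 256 ≡ 256 (mod 971)
2^16 = (2^8)^2 ≡ 256^2 = 65536 ≡ 479 (mod 971)
2^20 = 2^16 · 2^4 ≡ 479 · 16 ≡ 867 (mod 971).

867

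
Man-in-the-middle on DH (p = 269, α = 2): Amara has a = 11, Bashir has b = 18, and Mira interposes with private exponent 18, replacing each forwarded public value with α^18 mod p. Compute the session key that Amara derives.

212

Amara receives Mira's public value M = 2^18 mod 269 instead of the honest one.
2^1 ≡ 2 (mod 269)
2^2 = (2^1)^2 ≡ 2^2 = 4 ≡ 4 (mod 269)
2^4 = (2^2)^2 ≡ 4^2 = 16 ≡ 16 (mod 269)
2^8 = (2^4)^2 ≡ 16^2 = 256 ≡ 256 (mod 269)
2^16 = (2^8)^2 ≡ 256^2 = 65536 ≡ 169 (mod 269)
2^18 = 2^16 · 2^2 ≡ 169 · 4 ≡ 138 (mod 269).
So M = 138. Amara computes K = M^11 mod 269.
138^1 ≡ 138 (mod 269)
138^2 = (138^1)^2 ≡ 138^2 = 19044 ≡ 214 (mod 269)
138^4 = (138^2)^2 ≡ 214^2 = 45796 ≡ 66 (mod 269)
138^8 = (138^4)^2 ≡ 66^2 = 4356 ≡ 52 (mod 269)
138^11 = 138^8 · 138^2 · 138^1 ≡ 52 · 214 · 138 ≡ 212 (mod 269).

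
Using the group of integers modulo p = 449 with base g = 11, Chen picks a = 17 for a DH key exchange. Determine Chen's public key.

Public value = 11^17 mod 449.
11^1 ≡ 11 (mod 449)
11^2 = (11^1)^2 ≡ 11^2 = 121 ≡ 121 (mod 449)
11^4 = (11^2)^2 ≡ 121^2 = 14641 ≡ 273 (mod 449)
11^8 = (11^4)^2 ≡ 273^2 = 74529 ≡ 444 (mod 449)
11^16 = (11^8)^2 ≡ 444^2 = 197136 ≡ 25 (mod 449)
11^17 = 11^16 · 11^1 ≡ 25 · 11 ≡ 275 (mod 449).

275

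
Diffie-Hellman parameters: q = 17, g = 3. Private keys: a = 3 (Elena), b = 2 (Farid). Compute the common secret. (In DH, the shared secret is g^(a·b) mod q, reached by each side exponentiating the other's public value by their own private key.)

Farid sends B = g^b mod q = 3^2 mod 17.
3^1 ≡ 3 (mod 17)
3^2 = (3^1)^2 ≡ 3^2 = 9 ≡ 9 (mod 17)
So B = 9. Elena then computes K = B^a mod q = 9^3 mod 17.
9^1 ≡ 9 (mod 17)
9^2 = (9^1)^2 ≡ 9^2 = 81 ≡ 13 (mod 17)
9^3 = 9^2 · 9^1 ≡ 13 · 9 ≡ 15 (mod 17).

15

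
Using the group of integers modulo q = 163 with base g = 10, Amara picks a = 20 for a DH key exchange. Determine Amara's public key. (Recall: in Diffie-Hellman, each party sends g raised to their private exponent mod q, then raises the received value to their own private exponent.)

51

Public value = 10^20 (mod 163).
10^1 ≡ 10 (mod 163)
10^2 = (10^1)^2 ≡ 10^2 = 100 ≡ 100 (mod 163)
10^4 = (10^2)^2 ≡ 100^2 = 10000 ≡ 57 (mod 163)
10^8 = (10^4)^2 ≡ 57^2 = 3249 ≡ 152 (mod 163)
10^16 = (10^8)^2 ≡ 152^2 = 23104 ≡ 121 (mod 163)
10^20 = 10^16 · 10^4 ≡ 121 · 57 ≡ 51 (mod 163).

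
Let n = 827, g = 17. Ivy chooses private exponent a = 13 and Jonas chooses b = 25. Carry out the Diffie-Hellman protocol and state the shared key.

565

Jonas sends B = g^b mod n = 17^25 mod 827.
17^1 ≡ 17 (mod 827)
17^2 = (17^1)^2 ≡ 17^2 = 289 ≡ 289 (mod 827)
17^4 = (17^2)^2 ≡ 289^2 = 83521 ≡ 821 (mod 827)
17^8 = (17^4)^2 ≡ 821^2 = 674041 ≡ 36 (mod 827)
17^16 = (17^8)^2 ≡ 36^2 = 1296 ≡ 469 (mod 827)
17^25 = 17^16 · 17^8 · 17^1 ≡ 469 · 36 · 17 ≡ 59 (mod 827).
So B = 59. Ivy then computes K = B^a mod n = 59^13 mod 827.
59^1 ≡ 59 (mod 827)
59^2 = (59^1)^2 ≡ 59^2 = 3481 ≡ 173 (mod 827)
59^4 = (59^2)^2 ≡ 173^2 = 29929 ≡ 157 (mod 827)
59^8 = (59^4)^2 ≡ 157^2 = 24649 ≡ 666 (mod 827)
59^13 = 59^8 · 59^4 · 59^1 ≡ 666 · 157 · 59 ≡ 565 (mod 827).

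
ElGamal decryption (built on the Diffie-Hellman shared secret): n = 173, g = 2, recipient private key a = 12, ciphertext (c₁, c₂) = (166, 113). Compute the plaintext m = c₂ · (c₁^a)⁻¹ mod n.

121

Shared mask s = c₁^a mod n = 166^12 mod 173.
166^1 ≡ 166 (mod 173)
166^2 = (166^1)^2 ≡ 166^2 = 27556 ≡ 49 (mod 173)
166^4 = (166^2)^2 ≡ 49^2 = 2401 ≡ 152 (mod 173)
166^8 = (166^4)^2 ≡ 152^2 = 23104 ≡ 95 (mod 173)
166^12 = 166^8 · 166^4 ≡ 95 · 152 ≡ 81 (mod 173).
So s = 81; s⁻¹ ≡ 47 (mod 173).
m = c₂ · s⁻¹ mod 173 = 113 · 47 mod 173 = 121.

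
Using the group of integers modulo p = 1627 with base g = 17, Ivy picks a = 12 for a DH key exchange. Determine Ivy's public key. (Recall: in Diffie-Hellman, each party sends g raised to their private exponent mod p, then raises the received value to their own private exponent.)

788

Public value = 17^12 mod 1627.
17^1 ≡ 17 (mod 1627)
17^2 = (17^1)^2 ≡ 17^2 = 289 ≡ 289 (mod 1627)
17^4 = (17^2)^2 ≡ 289^2 = 83521 ≡ 544 (mod 1627)
17^8 = (17^4)^2 ≡ 544^2 = 295936 ≡ 1449 (mod 1627)
17^12 = 17^8 · 17^4 ≡ 1449 · 544 ≡ 788 (mod 1627).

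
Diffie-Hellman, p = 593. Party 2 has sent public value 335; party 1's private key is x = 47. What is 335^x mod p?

Shared key K = 335^47 mod 593.
335^1 ≡ 335 (mod 593)
335^2 = (335^1)^2 ≡ 335^2 = 112225 ≡ 148 (mod 593)
335^4 = (335^2)^2 ≡ 148^2 = 21904 ≡ 556 (mod 593)
335^8 = (335^4)^2 ≡ 556^2 = 309136 ≡ 183 (mod 593)
335^16 = (335^8)^2 ≡ 183^2 = 33489 ≡ 281 (mod 593)
335^32 = (335^16)^2 ≡ 281^2 = 78961 ≡ 92 (mod 593)
335^47 = 335^32 · 335^8 · 335^4 · 335^2 · 335^1 ≡ 92 · 183 · 556 · 148 · 335 ≡ 194 (mod 593).

194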